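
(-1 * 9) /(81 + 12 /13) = -39 /355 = -0.11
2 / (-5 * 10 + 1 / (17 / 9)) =-34 / 841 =-0.04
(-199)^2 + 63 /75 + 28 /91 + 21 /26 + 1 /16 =205935693 /5200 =39603.02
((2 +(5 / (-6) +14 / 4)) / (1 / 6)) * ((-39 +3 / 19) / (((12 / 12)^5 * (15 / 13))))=-89544 / 95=-942.57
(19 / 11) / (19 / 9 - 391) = -171 / 38500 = -0.00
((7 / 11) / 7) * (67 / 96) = 67 / 1056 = 0.06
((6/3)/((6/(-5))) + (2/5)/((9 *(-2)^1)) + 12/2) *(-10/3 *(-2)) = 776/27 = 28.74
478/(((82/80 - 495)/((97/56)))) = -231830/138313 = -1.68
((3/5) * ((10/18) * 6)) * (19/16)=2.38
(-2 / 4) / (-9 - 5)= 1 / 28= 0.04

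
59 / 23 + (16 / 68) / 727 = 729273 / 284257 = 2.57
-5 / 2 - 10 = -25 / 2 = -12.50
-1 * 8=-8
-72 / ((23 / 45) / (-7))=22680 / 23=986.09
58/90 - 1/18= 53/90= 0.59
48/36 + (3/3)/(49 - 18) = 127/93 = 1.37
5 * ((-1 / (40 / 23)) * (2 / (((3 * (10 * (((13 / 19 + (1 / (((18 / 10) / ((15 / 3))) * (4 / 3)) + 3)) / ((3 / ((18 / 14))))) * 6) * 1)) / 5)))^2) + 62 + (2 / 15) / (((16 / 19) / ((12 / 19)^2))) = 330326813347 / 5322554550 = 62.06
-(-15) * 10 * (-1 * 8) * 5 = -6000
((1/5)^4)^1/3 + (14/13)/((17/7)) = 183971/414375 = 0.44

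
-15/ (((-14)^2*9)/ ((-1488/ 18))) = 310/ 441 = 0.70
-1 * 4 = -4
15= 15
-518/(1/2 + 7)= -1036/15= -69.07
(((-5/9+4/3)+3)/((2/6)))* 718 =24412/3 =8137.33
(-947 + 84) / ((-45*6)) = 863 / 270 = 3.20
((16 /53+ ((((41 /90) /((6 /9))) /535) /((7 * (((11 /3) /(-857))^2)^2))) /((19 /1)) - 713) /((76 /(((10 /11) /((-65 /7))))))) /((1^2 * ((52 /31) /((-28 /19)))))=6696839962205365707 /211738862779358200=31.63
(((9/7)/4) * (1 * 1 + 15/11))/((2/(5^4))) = 237.42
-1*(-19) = 19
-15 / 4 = -3.75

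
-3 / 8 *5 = -15 / 8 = -1.88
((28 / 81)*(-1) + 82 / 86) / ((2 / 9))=2117 / 774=2.74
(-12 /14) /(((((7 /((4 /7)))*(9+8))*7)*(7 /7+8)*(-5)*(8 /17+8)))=1 /648270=0.00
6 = 6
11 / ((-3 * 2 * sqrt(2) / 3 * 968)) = -sqrt(2) / 352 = -0.00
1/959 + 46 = 44115/959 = 46.00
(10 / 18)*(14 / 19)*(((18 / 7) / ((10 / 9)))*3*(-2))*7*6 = -4536 / 19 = -238.74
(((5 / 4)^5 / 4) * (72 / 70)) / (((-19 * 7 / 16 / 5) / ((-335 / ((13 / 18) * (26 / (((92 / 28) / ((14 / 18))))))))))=17552953125 / 493415104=35.57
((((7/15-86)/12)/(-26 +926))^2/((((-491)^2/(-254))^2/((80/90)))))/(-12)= -26549769481/5147896121217733500000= -0.00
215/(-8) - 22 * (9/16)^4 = -952811/32768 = -29.08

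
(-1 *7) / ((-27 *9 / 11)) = 77 / 243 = 0.32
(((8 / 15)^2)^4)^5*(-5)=-1329227995784915872903807060280344576 / 22114664641880024284546379931271076202392578125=-0.00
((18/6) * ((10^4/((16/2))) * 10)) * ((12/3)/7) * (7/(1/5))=750000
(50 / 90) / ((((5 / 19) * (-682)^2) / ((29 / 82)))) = 551 / 343261512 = 0.00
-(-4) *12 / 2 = 24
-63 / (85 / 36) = -2268 / 85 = -26.68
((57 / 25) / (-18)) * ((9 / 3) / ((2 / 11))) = -2.09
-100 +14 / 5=-486 / 5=-97.20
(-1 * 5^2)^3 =-15625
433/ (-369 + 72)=-433/ 297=-1.46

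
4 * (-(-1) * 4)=16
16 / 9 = 1.78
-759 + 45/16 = -12099/16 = -756.19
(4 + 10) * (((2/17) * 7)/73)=196/1241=0.16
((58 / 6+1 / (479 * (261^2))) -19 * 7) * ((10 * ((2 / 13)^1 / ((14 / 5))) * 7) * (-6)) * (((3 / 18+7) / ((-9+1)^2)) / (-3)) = -4326188729675 / 40722188832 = -106.24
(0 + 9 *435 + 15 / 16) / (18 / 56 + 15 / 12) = 438585 / 176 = 2491.96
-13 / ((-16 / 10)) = 65 / 8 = 8.12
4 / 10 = 2 / 5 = 0.40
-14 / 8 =-7 / 4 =-1.75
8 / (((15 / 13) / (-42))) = -1456 / 5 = -291.20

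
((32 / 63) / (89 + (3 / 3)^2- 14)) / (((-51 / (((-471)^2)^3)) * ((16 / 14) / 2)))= -2503739563152.46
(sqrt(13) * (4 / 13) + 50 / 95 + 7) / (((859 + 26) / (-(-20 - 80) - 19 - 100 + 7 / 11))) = -2626 / 16815 - 808 * sqrt(13) / 126555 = -0.18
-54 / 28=-1.93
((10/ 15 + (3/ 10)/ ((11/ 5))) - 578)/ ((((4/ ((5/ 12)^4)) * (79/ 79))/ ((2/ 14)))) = -23809375/ 38320128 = -0.62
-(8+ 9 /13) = -113 /13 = -8.69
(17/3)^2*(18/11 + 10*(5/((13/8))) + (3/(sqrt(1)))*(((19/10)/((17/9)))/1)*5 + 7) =4504133/2574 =1749.86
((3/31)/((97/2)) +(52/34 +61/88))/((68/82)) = 410297291/152948048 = 2.68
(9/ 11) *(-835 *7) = -52605/ 11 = -4782.27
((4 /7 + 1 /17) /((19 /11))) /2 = 825 /4522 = 0.18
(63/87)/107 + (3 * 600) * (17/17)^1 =5585421/3103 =1800.01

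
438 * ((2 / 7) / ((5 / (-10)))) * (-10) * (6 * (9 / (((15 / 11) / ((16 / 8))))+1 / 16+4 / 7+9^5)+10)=886980043.22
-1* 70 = -70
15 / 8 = 1.88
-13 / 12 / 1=-13 / 12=-1.08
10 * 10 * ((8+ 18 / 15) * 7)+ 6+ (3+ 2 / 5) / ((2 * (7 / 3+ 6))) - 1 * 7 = 1609801 / 250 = 6439.20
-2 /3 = -0.67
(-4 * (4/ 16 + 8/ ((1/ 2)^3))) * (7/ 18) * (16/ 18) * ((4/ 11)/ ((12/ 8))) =-57568/ 2673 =-21.54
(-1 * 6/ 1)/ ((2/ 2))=-6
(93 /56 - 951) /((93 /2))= -17721 /868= -20.42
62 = 62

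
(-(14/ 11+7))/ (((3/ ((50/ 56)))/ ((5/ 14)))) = -1625/ 1848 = -0.88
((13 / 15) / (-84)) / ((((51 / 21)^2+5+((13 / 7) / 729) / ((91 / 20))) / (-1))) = 7371 / 7786120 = 0.00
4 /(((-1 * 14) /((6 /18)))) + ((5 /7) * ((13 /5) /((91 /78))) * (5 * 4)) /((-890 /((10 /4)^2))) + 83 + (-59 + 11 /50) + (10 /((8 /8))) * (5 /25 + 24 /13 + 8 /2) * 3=1745740219 /8503950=205.29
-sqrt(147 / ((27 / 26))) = -7 * sqrt(26) / 3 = -11.90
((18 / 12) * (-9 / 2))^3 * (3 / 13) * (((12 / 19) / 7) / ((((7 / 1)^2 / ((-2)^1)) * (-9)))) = -19683 / 677768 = -0.03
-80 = -80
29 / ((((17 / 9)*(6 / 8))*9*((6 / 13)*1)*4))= 1.23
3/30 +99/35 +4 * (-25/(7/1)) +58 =653/14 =46.64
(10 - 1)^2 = 81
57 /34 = 1.68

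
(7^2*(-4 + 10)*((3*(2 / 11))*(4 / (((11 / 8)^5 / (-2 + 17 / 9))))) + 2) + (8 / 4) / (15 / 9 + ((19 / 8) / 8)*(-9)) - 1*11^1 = -25.49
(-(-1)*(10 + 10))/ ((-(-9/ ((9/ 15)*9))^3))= 108/ 25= 4.32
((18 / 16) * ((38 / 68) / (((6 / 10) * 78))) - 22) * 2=-155489 / 3536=-43.97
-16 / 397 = -0.04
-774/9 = -86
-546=-546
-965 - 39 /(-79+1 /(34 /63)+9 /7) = -17413793 /18055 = -964.49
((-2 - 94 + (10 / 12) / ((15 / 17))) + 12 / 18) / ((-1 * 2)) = 1699 / 36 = 47.19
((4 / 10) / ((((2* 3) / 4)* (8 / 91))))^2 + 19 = 25381 / 900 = 28.20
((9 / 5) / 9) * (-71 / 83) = -71 / 415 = -0.17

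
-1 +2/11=-9/11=-0.82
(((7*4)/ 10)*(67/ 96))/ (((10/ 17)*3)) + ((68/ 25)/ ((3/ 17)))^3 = 49448690687/ 13500000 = 3662.87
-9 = -9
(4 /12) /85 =1 /255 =0.00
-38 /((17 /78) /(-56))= 9763.76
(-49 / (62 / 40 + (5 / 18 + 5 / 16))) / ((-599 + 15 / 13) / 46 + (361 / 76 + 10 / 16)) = 1223040 / 407159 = 3.00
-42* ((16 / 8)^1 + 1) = -126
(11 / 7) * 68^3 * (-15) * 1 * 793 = -41141855040 / 7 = -5877407862.86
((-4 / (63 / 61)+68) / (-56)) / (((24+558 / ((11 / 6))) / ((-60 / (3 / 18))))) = 55550 / 44247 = 1.26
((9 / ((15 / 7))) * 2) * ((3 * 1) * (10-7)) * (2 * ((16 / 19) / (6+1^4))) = 1728 / 95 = 18.19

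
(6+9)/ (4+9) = 15/ 13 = 1.15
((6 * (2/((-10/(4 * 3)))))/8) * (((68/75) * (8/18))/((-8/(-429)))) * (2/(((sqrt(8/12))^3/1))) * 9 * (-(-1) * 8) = -525096 * sqrt(6)/125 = -10289.74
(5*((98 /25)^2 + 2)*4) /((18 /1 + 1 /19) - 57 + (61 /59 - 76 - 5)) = -8111556 /2777125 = -2.92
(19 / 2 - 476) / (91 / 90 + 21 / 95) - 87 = -981024 / 2107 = -465.60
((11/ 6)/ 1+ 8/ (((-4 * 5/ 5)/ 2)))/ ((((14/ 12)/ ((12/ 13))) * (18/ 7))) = -2/ 3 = -0.67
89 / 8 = 11.12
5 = 5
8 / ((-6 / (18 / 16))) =-3 / 2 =-1.50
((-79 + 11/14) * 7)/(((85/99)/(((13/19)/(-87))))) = 93951/18734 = 5.01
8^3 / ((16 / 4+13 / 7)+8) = 3584 / 97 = 36.95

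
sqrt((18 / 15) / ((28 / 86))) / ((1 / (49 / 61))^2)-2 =-2 + 343*sqrt(4515) / 18605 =-0.76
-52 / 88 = -13 / 22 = -0.59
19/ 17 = 1.12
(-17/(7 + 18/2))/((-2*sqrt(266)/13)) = 221*sqrt(266)/8512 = 0.42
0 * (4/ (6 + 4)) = 0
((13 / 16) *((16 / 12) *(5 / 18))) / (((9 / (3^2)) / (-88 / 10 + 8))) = -13 / 54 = -0.24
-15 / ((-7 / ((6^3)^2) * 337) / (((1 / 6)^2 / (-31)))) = -19440 / 73129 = -0.27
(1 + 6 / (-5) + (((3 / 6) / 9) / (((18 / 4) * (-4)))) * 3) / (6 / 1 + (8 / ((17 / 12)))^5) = -160443841 / 4407612903720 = -0.00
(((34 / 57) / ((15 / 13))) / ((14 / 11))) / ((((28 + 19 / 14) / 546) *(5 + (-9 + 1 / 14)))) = -1126216 / 585675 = -1.92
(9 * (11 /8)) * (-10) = -495 /4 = -123.75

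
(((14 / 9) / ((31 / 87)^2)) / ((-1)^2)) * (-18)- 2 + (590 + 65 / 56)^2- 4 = 1052516624097 / 3013696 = 349244.46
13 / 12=1.08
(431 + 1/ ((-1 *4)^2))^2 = 47568609/ 256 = 185814.88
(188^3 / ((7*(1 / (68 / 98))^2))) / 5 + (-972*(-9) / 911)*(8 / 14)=6998030476912 / 76555885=91410.74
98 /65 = 1.51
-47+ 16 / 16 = -46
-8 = -8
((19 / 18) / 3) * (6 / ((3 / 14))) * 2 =532 / 27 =19.70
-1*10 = -10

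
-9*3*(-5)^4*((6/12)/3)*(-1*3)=16875/2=8437.50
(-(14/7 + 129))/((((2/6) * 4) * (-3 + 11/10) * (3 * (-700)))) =-131/5320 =-0.02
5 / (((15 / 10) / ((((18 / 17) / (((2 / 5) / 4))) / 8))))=75 / 17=4.41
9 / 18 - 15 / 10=-1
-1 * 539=-539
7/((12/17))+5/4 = 67/6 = 11.17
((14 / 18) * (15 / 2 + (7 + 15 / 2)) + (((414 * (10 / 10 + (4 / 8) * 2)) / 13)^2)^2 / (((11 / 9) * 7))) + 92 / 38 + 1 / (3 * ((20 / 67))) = 14467537765196623 / 7521253740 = 1923554.01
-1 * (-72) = 72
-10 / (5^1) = -2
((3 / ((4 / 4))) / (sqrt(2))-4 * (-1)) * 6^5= 11664 * sqrt(2)+ 31104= 47599.39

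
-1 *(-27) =27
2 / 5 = 0.40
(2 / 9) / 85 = 2 / 765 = 0.00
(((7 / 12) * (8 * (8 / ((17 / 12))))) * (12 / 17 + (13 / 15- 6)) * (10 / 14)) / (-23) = 72256 / 19941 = 3.62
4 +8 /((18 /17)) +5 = 149 /9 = 16.56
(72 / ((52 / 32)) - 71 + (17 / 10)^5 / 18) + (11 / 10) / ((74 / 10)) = -22298548783 / 865800000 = -25.75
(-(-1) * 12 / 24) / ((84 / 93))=31 / 56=0.55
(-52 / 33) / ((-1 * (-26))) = -2 / 33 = -0.06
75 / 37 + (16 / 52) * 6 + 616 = 298159 / 481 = 619.87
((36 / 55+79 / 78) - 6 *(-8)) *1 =213073 / 4290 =49.67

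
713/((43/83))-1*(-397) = 76250/43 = 1773.26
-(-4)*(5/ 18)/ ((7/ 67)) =670/ 63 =10.63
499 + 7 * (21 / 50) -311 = 9547 / 50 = 190.94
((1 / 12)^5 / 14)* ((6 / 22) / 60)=1 / 766402560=0.00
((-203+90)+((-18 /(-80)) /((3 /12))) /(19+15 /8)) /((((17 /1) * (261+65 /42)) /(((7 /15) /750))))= -4621631 /293490496875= -0.00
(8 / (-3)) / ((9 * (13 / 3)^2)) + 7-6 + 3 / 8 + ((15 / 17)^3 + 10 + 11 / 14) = 12.83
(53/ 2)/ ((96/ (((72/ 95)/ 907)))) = 159/ 689320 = 0.00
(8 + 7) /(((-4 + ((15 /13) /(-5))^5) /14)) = -52.49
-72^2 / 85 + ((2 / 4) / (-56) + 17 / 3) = -55.33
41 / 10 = 4.10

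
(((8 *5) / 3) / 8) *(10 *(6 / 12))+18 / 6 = 34 / 3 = 11.33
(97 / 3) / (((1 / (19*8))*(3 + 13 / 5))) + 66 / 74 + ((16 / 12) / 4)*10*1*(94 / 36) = 6204292 / 6993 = 887.21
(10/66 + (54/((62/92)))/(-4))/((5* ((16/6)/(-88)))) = 20338/155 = 131.21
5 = 5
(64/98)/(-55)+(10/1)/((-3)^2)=26662/24255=1.10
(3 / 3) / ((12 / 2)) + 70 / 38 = 229 / 114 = 2.01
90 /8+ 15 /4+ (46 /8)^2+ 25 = 1169 /16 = 73.06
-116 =-116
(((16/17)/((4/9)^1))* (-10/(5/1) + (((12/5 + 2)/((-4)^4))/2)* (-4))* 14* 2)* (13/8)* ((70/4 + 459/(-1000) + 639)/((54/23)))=-297961357421/5440000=-54772.31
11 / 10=1.10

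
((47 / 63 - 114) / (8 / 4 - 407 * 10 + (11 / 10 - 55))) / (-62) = -35675 / 80500707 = -0.00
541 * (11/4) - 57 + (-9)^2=6047/4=1511.75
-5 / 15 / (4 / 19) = -19 / 12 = -1.58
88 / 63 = 1.40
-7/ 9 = -0.78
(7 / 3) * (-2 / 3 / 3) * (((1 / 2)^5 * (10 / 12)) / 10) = -7 / 5184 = -0.00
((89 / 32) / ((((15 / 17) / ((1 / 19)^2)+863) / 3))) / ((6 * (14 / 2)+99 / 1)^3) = 0.00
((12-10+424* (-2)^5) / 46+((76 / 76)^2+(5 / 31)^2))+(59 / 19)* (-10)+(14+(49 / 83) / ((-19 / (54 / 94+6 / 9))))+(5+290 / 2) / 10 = -1454660983421 / 4914756771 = -295.98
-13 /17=-0.76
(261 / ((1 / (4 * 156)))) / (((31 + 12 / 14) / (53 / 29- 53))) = -58339008 / 223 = -261609.90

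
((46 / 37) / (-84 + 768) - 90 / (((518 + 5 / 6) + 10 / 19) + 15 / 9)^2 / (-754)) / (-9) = -3399857733991 / 16830545840943822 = -0.00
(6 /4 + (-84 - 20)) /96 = -1.07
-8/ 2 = -4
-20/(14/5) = -50/7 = -7.14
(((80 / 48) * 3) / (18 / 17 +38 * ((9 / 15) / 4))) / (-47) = -850 / 54003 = -0.02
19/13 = 1.46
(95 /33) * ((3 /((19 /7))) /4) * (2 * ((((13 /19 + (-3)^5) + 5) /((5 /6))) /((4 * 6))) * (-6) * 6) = 284067 /418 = 679.59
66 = 66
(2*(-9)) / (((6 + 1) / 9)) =-23.14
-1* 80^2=-6400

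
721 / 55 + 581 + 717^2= 28307571 / 55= 514683.11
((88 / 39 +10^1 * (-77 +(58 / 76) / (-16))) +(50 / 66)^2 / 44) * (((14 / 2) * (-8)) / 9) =254574028373 / 53258634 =4779.96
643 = 643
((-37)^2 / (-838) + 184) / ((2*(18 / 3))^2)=50941 / 40224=1.27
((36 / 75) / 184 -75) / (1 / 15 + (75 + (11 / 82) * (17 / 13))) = -137908953 / 138358915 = -1.00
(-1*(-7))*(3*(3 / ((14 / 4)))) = 18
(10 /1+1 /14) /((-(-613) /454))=32007 /4291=7.46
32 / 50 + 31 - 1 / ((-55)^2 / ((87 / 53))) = 5072596 / 160325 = 31.64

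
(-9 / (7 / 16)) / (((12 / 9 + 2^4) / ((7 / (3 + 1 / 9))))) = -243 / 91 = -2.67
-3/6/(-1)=1/2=0.50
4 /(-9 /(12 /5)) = -16 /15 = -1.07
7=7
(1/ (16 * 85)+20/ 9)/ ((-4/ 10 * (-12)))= 27209/ 58752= 0.46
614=614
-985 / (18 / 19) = -18715 / 18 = -1039.72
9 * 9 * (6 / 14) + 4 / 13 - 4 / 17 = 53815 / 1547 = 34.79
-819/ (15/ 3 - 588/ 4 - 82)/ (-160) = -117/ 5120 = -0.02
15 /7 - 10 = -55 /7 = -7.86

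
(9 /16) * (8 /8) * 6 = 27 /8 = 3.38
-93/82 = -1.13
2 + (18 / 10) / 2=2.90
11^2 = 121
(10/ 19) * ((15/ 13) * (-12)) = -1800/ 247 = -7.29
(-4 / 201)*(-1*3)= 4 / 67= 0.06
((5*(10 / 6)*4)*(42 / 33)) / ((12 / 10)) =35.35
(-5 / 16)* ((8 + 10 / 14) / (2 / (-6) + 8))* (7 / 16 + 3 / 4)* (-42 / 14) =1.27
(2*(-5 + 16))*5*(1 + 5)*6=3960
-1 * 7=-7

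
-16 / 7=-2.29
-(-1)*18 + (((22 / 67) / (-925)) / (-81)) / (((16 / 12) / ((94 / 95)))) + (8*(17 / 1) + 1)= 24639711142 / 158965875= 155.00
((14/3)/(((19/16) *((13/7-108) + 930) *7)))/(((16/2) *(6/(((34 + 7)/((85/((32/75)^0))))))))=574/83823345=0.00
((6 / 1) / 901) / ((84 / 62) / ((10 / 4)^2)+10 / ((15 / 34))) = 0.00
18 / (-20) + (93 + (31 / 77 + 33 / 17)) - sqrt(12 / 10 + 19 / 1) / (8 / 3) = 1236269 / 13090 - 3 * sqrt(505) / 40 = 92.76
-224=-224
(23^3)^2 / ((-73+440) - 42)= 148035889 / 325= 455495.04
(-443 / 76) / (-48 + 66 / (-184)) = 10189 / 84531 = 0.12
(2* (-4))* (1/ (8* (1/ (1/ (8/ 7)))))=-7/ 8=-0.88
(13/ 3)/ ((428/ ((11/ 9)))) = 143/ 11556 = 0.01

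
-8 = -8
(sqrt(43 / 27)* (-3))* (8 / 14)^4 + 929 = 929 - 256* sqrt(129) / 7203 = 928.60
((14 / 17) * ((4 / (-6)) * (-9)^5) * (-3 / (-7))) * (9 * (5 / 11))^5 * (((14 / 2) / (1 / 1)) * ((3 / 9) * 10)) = 1016978783625000 / 2737867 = 371449301.09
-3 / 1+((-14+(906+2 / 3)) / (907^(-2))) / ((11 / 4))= 8812215989 / 33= 267036848.15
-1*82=-82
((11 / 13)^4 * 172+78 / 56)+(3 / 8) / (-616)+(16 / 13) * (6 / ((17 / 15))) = 229890963949 / 2392726336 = 96.08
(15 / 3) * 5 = 25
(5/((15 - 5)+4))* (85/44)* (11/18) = 425/1008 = 0.42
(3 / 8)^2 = 9 / 64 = 0.14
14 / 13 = 1.08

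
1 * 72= 72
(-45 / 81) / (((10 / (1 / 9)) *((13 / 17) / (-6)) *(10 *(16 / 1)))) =17 / 56160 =0.00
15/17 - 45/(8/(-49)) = 276.51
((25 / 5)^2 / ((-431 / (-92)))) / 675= 92 / 11637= 0.01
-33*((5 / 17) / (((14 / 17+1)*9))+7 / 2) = -21593 / 186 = -116.09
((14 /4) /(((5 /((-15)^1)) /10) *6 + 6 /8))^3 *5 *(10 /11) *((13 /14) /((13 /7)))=585.68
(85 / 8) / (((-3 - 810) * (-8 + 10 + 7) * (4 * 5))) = -17 / 234144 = -0.00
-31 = -31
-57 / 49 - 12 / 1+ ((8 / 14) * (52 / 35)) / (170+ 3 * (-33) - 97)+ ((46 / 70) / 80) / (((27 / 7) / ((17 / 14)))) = -13963823 / 1058400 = -13.19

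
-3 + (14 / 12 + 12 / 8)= -1 / 3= -0.33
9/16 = 0.56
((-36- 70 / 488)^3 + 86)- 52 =-685401706603 / 14526784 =-47181.93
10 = 10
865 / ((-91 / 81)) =-70065 / 91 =-769.95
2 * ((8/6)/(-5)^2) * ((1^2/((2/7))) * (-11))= -308/75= -4.11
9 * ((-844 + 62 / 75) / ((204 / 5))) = -31619 / 170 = -185.99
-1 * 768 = -768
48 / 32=3 / 2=1.50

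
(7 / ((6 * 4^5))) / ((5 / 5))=7 / 6144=0.00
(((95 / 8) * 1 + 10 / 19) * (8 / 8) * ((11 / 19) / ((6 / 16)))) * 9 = 62205 / 361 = 172.31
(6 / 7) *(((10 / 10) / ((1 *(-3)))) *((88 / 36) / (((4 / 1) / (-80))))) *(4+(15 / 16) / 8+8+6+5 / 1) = 162745 / 504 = 322.91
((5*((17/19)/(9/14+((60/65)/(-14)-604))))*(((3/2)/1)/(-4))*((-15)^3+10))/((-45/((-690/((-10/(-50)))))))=-427607375/596182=-717.24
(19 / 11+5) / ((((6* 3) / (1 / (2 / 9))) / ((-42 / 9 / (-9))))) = 259 / 297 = 0.87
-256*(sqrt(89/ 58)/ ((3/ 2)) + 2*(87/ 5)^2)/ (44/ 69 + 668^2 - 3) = -267397632/ 769732325 - 5888*sqrt(5162)/ 892889497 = -0.35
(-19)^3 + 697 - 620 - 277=-7059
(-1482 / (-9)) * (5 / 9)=2470 / 27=91.48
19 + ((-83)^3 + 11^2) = -571647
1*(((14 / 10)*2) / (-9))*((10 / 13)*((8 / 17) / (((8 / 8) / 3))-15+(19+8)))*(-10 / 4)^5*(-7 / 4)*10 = -14546875 / 2652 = -5485.25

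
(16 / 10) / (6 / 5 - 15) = -8 / 69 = -0.12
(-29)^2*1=841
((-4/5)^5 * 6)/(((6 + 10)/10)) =-768/625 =-1.23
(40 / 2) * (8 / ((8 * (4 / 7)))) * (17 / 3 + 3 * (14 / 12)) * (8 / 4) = 1925 / 3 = 641.67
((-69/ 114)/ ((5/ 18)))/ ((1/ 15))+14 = -355/ 19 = -18.68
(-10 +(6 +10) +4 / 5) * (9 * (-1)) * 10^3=-61200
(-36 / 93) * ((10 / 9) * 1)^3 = -4000 / 7533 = -0.53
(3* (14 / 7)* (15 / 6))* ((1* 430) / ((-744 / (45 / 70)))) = -9675 / 1736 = -5.57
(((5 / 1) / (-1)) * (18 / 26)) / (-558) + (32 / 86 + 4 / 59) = 912181 / 2044822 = 0.45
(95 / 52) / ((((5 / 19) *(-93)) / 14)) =-2527 / 2418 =-1.05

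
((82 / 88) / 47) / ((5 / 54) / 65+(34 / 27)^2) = 388557 / 31105822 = 0.01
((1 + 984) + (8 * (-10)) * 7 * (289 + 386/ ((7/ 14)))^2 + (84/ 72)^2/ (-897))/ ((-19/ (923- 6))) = 18667338198290033/ 613548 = 30425228667.18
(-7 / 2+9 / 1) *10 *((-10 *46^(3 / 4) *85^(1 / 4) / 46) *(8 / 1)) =-2200 *46^(3 / 4) *85^(1 / 4) / 23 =-5130.01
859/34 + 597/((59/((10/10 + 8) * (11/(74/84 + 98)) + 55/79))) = 27931672553/658142522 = 42.44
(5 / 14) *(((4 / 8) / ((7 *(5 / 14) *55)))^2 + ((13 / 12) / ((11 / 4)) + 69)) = 15743753 / 635250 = 24.78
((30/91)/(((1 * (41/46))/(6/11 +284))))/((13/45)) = 194373000/533533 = 364.31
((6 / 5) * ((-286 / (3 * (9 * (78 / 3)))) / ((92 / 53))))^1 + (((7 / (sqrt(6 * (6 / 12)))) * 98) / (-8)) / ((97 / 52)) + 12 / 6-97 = -197233 / 2070-4459 * sqrt(3) / 291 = -121.82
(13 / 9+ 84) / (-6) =-769 / 54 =-14.24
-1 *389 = -389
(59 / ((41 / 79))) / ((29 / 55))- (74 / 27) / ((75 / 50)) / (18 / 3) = 215.30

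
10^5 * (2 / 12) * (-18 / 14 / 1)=-150000 / 7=-21428.57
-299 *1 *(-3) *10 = 8970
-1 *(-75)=75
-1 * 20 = -20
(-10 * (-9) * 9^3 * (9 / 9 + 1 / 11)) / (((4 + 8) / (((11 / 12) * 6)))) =32805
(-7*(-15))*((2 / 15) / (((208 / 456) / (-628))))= -250572 / 13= -19274.77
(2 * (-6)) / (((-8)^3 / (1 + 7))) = 3 / 16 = 0.19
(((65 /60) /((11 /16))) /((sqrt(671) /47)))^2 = 5973136 /730719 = 8.17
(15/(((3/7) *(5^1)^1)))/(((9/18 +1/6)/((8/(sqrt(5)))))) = 84 *sqrt(5)/5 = 37.57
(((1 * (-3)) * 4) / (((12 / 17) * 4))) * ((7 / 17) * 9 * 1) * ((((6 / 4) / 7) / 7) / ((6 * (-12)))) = 3 / 448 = 0.01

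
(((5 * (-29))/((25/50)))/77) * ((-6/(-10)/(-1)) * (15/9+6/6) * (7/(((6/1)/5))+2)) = 10904/231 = 47.20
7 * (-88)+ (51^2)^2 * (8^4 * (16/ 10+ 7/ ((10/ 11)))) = 1288527240184/ 5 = 257705448036.80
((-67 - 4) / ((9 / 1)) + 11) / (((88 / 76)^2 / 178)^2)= 7225908487 / 131769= 54837.70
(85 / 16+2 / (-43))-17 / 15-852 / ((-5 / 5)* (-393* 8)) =5220659 / 1351920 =3.86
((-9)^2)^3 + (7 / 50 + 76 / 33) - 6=531437.44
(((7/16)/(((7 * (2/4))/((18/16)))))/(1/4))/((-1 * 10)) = -9/160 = -0.06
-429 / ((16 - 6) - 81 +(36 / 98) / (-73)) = 1534533 / 253985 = 6.04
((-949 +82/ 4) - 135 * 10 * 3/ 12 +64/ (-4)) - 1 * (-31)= -1251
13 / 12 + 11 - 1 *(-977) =11869 / 12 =989.08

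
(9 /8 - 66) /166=-519 /1328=-0.39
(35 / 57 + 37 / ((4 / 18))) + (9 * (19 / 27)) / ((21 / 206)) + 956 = 2837467 / 2394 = 1185.24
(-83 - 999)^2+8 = 1170732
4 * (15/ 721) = 60/ 721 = 0.08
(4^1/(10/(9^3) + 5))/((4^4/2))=729/116960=0.01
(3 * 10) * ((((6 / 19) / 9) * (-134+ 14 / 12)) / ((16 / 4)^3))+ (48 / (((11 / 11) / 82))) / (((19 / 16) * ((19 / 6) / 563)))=20422285373 / 34656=589285.70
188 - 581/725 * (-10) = 28422/145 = 196.01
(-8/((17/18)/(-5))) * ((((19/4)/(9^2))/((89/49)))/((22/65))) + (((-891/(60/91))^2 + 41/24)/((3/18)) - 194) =10956701.23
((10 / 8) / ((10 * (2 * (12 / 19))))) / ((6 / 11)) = 209 / 1152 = 0.18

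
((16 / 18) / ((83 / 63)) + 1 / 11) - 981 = -894954 / 913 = -980.23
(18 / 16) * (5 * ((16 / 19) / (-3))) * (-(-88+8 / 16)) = -2625 / 19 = -138.16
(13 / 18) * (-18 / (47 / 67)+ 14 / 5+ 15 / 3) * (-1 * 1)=18187 / 1410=12.90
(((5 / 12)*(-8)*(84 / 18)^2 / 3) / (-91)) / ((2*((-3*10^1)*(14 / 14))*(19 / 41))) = -574 / 60021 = -0.01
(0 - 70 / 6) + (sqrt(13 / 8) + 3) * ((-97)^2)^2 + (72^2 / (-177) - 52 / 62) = 88529281 * sqrt(26) / 4 + 1457280265220 / 5487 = 378440934.04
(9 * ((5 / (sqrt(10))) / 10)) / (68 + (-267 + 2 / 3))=-27 * sqrt(10) / 11900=-0.01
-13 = -13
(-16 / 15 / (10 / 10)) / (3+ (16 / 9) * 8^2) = -48 / 5255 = -0.01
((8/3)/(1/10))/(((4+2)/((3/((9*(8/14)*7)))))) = 0.37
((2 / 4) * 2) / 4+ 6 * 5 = 121 / 4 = 30.25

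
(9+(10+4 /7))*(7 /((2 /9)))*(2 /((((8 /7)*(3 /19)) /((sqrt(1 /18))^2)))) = 18221 /48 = 379.60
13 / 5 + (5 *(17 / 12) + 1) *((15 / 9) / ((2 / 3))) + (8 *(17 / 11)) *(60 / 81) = 379763 / 11880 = 31.97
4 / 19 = 0.21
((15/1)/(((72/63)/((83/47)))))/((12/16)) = 30.90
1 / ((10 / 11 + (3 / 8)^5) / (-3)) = -1081344 / 330353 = -3.27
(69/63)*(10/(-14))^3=-2875/7203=-0.40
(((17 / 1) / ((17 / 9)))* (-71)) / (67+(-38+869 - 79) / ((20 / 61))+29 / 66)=-210870 / 779143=-0.27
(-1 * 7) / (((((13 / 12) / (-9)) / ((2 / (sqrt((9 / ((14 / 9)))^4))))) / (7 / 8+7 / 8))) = 19208 / 3159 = 6.08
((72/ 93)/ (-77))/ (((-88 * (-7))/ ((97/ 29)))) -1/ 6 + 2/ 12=-291/ 5330171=-0.00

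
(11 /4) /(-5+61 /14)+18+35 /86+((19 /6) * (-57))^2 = 50456099 /1548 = 32594.38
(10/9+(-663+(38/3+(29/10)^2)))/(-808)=576731/727200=0.79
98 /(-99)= -98 /99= -0.99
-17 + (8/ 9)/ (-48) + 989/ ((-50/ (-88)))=2326889/ 1350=1723.62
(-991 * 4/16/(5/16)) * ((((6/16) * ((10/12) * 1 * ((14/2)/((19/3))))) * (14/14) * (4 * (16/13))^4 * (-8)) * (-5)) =-3491506421760/542659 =-6434070.79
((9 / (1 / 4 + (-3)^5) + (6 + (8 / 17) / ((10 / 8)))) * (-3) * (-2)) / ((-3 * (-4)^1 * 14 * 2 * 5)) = 37373 / 1650700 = 0.02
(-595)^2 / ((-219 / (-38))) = 13452950 / 219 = 61429.00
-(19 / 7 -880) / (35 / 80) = 98256 / 49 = 2005.22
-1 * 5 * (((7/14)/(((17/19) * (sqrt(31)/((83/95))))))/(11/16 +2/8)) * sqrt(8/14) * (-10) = 2656 * sqrt(217)/11067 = 3.54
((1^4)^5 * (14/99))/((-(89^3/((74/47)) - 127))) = -0.00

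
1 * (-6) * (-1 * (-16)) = -96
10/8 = 5/4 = 1.25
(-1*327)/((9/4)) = -436/3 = -145.33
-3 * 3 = -9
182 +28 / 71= 12950 / 71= 182.39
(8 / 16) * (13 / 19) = 13 / 38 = 0.34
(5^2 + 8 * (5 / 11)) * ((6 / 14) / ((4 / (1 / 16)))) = 135 / 704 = 0.19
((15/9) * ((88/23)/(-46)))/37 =-220/58719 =-0.00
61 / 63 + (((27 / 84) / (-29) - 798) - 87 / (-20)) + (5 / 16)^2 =-1853531369 / 2338560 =-792.60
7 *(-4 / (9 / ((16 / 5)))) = -448 / 45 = -9.96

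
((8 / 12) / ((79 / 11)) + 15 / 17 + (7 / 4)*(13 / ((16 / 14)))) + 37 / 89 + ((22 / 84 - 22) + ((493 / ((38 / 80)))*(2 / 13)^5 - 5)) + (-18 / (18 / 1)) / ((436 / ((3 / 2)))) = -330739045164586511 / 61763536161049632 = -5.35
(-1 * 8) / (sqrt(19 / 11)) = -8 * sqrt(209) / 19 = -6.09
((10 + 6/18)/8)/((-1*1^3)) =-31/24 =-1.29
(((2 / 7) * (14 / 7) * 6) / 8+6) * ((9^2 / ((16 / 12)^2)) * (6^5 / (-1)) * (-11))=175375530 / 7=25053647.14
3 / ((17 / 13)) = 39 / 17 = 2.29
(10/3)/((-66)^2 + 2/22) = 110/143751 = 0.00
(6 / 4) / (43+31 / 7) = 21 / 664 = 0.03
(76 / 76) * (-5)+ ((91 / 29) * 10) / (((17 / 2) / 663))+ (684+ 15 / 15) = 90700 / 29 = 3127.59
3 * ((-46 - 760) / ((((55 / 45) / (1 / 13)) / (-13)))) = 21762 / 11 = 1978.36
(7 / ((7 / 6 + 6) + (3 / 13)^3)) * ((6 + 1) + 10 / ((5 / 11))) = 382278 / 13519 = 28.28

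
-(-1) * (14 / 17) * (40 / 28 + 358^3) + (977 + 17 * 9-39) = 37786855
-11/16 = -0.69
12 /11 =1.09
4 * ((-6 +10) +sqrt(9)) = 28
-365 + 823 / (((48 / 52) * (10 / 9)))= 437.42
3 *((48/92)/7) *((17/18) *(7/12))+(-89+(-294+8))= -51733/138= -374.88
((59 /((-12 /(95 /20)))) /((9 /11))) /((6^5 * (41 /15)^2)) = -308275 /627429888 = -0.00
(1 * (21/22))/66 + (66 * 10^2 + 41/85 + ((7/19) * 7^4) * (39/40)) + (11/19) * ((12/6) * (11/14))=81678932381/10943240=7463.87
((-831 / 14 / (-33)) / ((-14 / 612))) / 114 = -0.69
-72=-72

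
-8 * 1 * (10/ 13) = -80/ 13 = -6.15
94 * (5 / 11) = 470 / 11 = 42.73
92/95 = 0.97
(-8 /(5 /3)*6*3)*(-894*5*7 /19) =2703456 /19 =142287.16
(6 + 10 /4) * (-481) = -8177 /2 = -4088.50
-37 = -37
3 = 3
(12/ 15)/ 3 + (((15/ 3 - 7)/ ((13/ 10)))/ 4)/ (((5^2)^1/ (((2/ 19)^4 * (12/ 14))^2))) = 8654823720164/ 32455588971351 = 0.27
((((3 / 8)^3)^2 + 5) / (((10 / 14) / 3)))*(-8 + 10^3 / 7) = 232126473 / 81920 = 2833.58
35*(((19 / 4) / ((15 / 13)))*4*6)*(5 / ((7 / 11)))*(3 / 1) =81510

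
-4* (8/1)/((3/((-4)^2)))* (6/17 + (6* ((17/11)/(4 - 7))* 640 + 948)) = 98599936/561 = 175757.46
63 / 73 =0.86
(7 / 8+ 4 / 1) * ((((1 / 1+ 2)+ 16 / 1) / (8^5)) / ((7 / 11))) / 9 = 2717 / 5505024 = 0.00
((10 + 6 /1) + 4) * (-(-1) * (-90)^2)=162000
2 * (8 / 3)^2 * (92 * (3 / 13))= 11776 / 39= 301.95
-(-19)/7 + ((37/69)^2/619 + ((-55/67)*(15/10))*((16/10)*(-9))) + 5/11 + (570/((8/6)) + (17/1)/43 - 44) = 529284296430397/1307533454766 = 404.80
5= 5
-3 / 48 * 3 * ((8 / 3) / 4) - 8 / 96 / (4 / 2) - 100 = -601 / 6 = -100.17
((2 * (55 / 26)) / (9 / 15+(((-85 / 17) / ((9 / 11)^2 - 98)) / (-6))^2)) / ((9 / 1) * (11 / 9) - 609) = -686553758550 / 58231865539159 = -0.01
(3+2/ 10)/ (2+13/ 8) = 0.88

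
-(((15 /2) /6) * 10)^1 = -25 /2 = -12.50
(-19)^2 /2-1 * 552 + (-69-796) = -2473 /2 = -1236.50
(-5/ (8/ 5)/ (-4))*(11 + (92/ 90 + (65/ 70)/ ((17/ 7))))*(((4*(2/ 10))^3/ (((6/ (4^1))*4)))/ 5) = 18979/ 114750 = 0.17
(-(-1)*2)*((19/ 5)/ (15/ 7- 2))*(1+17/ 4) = 2793/ 10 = 279.30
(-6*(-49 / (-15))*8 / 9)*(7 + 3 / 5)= -29792 / 225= -132.41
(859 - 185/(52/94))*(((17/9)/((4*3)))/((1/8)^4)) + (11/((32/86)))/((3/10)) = 949987553/2808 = 338314.66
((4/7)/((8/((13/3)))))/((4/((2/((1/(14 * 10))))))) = 65/3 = 21.67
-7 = -7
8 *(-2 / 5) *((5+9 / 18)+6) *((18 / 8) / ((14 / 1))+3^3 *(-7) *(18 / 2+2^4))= 6085593 / 35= 173874.09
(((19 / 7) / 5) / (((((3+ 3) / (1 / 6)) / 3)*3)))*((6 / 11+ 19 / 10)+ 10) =26011 / 138600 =0.19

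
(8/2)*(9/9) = 4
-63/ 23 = -2.74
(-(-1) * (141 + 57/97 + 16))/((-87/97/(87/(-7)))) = 15286/7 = 2183.71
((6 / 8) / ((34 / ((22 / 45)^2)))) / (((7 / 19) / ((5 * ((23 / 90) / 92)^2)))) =2299 / 4164048000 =0.00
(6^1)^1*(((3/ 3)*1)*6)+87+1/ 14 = 1723/ 14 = 123.07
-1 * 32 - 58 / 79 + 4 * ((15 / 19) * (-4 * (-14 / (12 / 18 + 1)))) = 110130 / 1501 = 73.37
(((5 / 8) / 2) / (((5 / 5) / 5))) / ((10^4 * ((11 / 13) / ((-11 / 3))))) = -13 / 19200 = -0.00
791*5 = 3955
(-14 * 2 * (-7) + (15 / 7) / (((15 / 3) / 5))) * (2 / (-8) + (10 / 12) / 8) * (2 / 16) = -1387 / 384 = -3.61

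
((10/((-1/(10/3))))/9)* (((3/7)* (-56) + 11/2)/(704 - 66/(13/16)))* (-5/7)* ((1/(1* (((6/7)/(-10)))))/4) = 300625/1311552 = 0.23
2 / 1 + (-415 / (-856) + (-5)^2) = 23527 / 856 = 27.48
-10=-10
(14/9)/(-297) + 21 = 56119/2673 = 20.99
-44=-44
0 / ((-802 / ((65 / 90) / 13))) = 0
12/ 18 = 2/ 3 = 0.67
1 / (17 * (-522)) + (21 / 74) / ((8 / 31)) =2888191 / 2626704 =1.10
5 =5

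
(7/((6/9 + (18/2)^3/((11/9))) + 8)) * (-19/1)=-231/1051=-0.22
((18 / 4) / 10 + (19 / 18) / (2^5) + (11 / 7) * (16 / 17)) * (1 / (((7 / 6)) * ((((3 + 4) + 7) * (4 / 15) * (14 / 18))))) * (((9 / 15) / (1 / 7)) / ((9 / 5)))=2017227 / 1492736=1.35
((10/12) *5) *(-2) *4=-100/3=-33.33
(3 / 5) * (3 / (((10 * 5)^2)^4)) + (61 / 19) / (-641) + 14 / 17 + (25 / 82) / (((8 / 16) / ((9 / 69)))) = 34245603906251757173941 / 38133115039062500000000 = 0.90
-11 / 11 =-1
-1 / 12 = -0.08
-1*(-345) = 345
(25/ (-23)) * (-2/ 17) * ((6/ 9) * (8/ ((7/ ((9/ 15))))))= 160/ 2737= 0.06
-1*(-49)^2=-2401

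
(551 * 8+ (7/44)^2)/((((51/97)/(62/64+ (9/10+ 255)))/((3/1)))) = 34021418846011/5265920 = 6460679.02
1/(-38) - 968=-36785/38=-968.03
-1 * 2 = -2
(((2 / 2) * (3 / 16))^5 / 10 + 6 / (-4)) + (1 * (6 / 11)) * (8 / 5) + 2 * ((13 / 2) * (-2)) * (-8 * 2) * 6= 287824677489 / 115343360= 2495.37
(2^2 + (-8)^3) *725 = -368300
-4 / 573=-0.01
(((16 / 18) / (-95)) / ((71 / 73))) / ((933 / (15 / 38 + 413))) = -4587028 / 1076117535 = -0.00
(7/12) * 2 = 7/6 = 1.17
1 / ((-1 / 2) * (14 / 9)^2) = -81 / 98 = -0.83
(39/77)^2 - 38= -223781/5929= -37.74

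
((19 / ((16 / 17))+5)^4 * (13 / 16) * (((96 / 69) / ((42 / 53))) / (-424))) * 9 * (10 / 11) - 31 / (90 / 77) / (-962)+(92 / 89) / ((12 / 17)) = -9907039682127139007 / 894347052318720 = -11077.40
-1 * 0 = 0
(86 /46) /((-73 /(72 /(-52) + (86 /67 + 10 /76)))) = -43473 /55571542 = -0.00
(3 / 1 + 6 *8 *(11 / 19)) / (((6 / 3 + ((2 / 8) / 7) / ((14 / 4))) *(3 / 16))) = 81.69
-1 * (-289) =289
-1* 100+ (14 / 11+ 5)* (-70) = -5930 / 11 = -539.09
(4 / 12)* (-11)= -11 / 3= -3.67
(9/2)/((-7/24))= -108/7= -15.43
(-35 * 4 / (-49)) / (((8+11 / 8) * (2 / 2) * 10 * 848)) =1 / 27825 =0.00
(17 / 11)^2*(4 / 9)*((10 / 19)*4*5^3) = 5780000 / 20691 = 279.35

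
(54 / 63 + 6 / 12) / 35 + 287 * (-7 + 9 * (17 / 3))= 6187739 / 490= 12628.04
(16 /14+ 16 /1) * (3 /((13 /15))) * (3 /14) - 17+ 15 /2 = 4097 /1274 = 3.22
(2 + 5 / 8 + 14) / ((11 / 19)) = 2527 / 88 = 28.72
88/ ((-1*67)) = -88/ 67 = -1.31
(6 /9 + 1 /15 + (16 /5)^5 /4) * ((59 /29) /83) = 46805113 /22565625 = 2.07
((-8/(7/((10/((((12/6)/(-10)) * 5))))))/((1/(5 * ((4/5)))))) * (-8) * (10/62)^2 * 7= -64000/961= -66.60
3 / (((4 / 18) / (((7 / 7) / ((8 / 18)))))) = 243 / 8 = 30.38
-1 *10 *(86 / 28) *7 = -215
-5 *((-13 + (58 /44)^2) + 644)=-1531225 /484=-3163.69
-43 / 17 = -2.53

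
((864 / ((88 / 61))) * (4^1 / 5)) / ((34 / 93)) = 1225368 / 935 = 1310.55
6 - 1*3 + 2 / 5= 17 / 5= 3.40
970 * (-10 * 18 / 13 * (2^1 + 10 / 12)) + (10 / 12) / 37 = -109823335 / 2886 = -38053.82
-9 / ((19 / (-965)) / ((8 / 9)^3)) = 494080 / 1539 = 321.04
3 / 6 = 1 / 2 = 0.50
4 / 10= 2 / 5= 0.40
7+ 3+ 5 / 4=45 / 4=11.25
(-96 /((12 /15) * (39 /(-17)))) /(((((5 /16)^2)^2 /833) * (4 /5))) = 1856110592 /325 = 5711109.51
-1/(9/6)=-2/3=-0.67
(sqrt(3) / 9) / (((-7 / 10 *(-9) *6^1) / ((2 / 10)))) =sqrt(3) / 1701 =0.00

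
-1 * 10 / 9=-10 / 9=-1.11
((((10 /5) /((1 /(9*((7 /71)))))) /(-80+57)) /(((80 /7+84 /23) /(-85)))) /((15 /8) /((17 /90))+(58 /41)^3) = 87839125290 /2576739074227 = 0.03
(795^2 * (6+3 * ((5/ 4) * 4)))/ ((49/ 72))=136517400/ 7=19502485.71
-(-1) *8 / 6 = 1.33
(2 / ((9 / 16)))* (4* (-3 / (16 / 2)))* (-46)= 736 / 3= 245.33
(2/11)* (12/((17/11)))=24/17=1.41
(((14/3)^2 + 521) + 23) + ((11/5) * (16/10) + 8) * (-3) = 119524/225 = 531.22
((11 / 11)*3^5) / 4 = 243 / 4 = 60.75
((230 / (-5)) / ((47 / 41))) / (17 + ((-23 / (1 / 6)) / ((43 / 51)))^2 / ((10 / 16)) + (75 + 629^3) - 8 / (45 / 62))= -156924630 / 973361481789043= -0.00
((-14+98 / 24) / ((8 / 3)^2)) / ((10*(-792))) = 119 / 675840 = 0.00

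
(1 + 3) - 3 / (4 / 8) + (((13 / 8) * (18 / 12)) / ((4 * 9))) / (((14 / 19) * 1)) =-5129 / 2688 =-1.91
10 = 10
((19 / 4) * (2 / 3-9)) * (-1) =475 / 12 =39.58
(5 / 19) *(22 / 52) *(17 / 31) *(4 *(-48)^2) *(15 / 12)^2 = 6732000 / 7657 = 879.20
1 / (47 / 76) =1.62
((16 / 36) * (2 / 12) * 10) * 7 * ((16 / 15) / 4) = 112 / 81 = 1.38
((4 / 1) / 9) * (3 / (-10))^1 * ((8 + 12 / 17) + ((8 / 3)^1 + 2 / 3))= -1228 / 765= -1.61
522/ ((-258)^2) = 29/ 3698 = 0.01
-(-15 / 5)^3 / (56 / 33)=891 / 56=15.91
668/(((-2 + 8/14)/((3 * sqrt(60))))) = -14028 * sqrt(15)/5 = -10866.04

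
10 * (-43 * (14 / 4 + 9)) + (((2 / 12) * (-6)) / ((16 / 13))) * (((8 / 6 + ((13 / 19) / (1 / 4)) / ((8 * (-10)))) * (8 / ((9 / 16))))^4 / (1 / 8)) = -33022065919093357199 / 43286201600625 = -762877.42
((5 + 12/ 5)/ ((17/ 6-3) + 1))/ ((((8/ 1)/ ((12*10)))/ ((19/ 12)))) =2109/ 10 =210.90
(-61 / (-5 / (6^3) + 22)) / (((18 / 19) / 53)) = -737124 / 4747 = -155.28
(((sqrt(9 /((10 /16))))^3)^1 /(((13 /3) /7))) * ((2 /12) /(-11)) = -1512 * sqrt(10) /3575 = -1.34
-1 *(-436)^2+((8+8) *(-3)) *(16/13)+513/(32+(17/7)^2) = -1530068977/8047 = -190141.54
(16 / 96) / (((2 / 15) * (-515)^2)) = 0.00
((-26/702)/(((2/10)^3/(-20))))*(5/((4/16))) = 50000/27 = 1851.85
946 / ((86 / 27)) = 297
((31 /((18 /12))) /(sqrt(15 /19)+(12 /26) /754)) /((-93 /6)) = -1.50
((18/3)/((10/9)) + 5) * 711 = 7394.40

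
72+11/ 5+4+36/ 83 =32633/ 415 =78.63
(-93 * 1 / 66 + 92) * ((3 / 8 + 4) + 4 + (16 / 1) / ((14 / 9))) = 189335 / 112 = 1690.49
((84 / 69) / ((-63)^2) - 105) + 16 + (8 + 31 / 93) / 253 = -12762370 / 143451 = -88.97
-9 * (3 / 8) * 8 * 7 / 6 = -63 / 2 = -31.50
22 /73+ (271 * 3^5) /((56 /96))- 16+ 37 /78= 4498996975 /39858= 112875.63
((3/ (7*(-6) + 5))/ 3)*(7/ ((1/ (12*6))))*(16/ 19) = -8064/ 703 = -11.47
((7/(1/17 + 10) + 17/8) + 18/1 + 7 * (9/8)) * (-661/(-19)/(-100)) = -3243527/324900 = -9.98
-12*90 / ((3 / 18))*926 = -6000480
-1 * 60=-60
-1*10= -10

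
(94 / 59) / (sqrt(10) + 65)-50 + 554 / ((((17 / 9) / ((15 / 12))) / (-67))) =-41622615587 / 1691058-94 * sqrt(10) / 248685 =-24613.36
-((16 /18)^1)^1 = -8 /9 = -0.89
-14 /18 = -7 /9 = -0.78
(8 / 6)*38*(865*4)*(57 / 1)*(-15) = -149887200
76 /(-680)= -19 /170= -0.11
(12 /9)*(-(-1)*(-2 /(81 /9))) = -8 /27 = -0.30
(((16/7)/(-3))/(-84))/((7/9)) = 4/343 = 0.01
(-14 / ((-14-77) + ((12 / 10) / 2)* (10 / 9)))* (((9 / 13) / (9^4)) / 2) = 0.00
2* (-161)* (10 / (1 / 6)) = -19320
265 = 265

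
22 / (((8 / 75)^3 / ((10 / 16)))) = 23203125 / 2048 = 11329.65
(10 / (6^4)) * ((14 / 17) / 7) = 0.00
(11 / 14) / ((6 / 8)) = 22 / 21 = 1.05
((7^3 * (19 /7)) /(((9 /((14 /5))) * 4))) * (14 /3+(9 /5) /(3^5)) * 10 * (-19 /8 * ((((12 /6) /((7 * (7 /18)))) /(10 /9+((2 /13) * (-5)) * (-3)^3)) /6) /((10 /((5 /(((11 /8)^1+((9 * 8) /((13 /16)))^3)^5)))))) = -8488251230056960273028936 /61577766162855102790403727308254645679931258208983975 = -0.00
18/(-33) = -6/11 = -0.55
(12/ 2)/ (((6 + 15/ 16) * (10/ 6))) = 96/ 185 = 0.52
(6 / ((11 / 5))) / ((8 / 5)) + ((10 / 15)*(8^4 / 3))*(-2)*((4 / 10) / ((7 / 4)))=-5743543 / 13860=-414.40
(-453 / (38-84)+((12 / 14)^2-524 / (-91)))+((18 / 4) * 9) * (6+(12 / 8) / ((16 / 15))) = 296577391 / 937664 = 316.29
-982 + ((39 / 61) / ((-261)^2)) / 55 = -74810709257 / 76181985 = -982.00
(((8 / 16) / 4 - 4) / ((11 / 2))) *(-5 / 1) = 155 / 44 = 3.52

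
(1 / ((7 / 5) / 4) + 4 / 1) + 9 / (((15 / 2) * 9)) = 734 / 105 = 6.99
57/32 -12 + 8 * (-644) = -165191/32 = -5162.22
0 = 0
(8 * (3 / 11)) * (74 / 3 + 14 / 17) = 55.61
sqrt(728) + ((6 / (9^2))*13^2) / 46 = 169 / 621 + 2*sqrt(182) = 27.25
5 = 5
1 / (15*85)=1 / 1275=0.00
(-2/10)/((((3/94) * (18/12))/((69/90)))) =-3.20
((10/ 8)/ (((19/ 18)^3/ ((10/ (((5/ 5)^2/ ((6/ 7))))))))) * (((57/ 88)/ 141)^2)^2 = 1038825/ 256053179723264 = 0.00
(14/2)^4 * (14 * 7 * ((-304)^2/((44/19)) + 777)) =9572842441.27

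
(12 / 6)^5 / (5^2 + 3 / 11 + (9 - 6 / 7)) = 0.96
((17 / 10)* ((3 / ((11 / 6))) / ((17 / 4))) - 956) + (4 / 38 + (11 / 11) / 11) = -998131 / 1045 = -955.15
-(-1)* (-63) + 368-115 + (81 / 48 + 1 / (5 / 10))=3099 / 16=193.69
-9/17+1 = 8/17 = 0.47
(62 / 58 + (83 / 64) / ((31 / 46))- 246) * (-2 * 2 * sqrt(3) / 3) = 561.20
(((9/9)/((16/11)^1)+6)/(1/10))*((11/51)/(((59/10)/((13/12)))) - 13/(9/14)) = -64980565/48144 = -1349.71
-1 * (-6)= 6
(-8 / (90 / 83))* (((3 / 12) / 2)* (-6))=83 / 15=5.53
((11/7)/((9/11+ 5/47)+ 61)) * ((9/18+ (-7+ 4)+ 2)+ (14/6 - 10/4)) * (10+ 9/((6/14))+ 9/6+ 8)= -0.69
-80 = -80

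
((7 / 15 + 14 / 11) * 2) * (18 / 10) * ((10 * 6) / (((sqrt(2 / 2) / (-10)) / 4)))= -15028.36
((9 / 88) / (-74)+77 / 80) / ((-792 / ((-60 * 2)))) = 15647 / 107448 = 0.15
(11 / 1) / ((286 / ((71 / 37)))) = 71 / 962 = 0.07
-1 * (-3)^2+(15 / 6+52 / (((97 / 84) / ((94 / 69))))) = 244725 / 4462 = 54.85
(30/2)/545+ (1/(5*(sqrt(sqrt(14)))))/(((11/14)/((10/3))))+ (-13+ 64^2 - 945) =2*14^(3/4)/33+ 342045/109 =3138.47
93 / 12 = 31 / 4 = 7.75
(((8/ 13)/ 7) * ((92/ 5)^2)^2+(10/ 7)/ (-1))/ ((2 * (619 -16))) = 40930937/ 4899375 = 8.35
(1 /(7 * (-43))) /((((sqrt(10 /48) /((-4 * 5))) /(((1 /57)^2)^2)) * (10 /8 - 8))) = -32 * sqrt(30) /85788620127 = -0.00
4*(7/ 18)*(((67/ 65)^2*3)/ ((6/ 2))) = 62846/ 38025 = 1.65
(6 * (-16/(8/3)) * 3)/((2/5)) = -270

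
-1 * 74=-74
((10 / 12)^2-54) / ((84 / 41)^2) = -3225839 / 254016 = -12.70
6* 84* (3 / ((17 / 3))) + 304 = 9704 / 17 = 570.82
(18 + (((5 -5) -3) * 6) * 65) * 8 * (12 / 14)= -7899.43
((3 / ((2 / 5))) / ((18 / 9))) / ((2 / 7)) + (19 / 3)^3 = 57707 / 216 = 267.16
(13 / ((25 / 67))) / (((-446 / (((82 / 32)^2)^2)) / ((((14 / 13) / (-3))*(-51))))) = -22529792453 / 365363200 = -61.66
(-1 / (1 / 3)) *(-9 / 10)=2.70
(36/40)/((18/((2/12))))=1/120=0.01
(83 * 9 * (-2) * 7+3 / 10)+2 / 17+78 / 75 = -8888061 / 850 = -10456.54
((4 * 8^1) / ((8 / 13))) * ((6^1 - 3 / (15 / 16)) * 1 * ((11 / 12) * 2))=4004 / 15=266.93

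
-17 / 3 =-5.67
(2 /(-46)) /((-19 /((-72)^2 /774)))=288 /18791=0.02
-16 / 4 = -4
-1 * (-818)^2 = -669124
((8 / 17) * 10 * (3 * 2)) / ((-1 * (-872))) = 60 / 1853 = 0.03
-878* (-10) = 8780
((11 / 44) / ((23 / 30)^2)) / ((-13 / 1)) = -225 / 6877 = -0.03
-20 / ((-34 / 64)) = 640 / 17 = 37.65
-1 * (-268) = 268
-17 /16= -1.06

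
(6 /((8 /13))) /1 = 39 /4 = 9.75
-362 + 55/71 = -25647/71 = -361.23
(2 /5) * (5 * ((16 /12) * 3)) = 8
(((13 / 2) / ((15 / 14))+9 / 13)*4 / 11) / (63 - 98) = -5272 / 75075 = -0.07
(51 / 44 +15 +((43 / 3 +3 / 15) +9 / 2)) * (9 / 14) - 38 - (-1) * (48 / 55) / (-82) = -1943063 / 126280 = -15.39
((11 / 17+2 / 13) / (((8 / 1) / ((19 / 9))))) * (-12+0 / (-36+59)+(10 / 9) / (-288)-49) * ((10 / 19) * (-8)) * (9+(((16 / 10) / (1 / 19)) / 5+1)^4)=255262889506763 / 1864687500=136893.12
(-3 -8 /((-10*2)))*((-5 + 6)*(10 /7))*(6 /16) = -39 /28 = -1.39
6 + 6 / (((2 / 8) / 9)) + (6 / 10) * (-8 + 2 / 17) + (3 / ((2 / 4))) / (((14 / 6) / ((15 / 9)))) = 221.56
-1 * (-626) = 626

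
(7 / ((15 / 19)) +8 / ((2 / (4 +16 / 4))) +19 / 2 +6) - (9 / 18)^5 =27041 / 480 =56.34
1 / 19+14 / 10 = 138 / 95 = 1.45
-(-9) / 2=9 / 2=4.50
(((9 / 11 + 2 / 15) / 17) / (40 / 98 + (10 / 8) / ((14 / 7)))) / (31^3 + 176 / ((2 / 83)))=61544 / 42140847375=0.00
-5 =-5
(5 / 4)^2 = 25 / 16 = 1.56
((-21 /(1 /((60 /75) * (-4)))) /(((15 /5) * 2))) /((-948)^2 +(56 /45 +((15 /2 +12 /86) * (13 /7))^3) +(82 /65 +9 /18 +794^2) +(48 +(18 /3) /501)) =238715068318272 /32653810249158757991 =0.00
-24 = -24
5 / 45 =0.11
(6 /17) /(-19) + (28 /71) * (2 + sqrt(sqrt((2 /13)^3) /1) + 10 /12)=28 * 13^(1 /4) * 2^(3 /4) /923 + 75596 /68799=1.20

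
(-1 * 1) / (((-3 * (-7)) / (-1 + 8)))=-1 / 3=-0.33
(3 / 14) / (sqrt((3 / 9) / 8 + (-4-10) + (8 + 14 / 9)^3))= 0.01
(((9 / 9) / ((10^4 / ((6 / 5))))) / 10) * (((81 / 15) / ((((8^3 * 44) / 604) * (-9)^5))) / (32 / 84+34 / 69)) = -24311 / 721923840000000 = -0.00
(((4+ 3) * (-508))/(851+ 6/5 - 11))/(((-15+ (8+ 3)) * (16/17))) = 75565/67296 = 1.12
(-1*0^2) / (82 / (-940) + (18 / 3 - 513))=0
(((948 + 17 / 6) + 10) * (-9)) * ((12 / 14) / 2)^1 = -3706.07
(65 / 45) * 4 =52 / 9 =5.78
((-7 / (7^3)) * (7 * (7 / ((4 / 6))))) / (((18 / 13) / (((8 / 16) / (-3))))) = 0.18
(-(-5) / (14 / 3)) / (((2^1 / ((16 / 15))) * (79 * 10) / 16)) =32 / 2765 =0.01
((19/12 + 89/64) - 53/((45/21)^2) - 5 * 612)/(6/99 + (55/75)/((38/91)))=-9235163047/5467680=-1689.05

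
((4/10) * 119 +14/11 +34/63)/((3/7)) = 171214/1485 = 115.30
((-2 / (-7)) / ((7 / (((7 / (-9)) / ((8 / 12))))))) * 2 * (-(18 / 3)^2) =24 / 7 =3.43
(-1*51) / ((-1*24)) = 17 / 8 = 2.12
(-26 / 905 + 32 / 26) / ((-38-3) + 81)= 7071 / 235300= 0.03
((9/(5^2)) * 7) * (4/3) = 84/25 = 3.36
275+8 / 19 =5233 / 19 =275.42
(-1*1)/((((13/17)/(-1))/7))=119/13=9.15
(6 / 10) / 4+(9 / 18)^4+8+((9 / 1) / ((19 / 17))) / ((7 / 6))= 160821 / 10640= 15.11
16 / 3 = 5.33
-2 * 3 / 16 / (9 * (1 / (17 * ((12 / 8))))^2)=-867 / 32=-27.09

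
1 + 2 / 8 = 5 / 4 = 1.25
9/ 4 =2.25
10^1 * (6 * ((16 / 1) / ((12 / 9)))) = 720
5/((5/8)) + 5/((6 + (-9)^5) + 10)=472259/59033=8.00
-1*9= -9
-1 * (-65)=65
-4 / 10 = -2 / 5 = -0.40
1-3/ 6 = 1/ 2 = 0.50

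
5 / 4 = 1.25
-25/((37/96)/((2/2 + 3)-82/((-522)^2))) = -217970800/840159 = -259.44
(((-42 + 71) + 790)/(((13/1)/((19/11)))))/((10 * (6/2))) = 399/110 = 3.63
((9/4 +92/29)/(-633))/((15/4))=-629/275355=-0.00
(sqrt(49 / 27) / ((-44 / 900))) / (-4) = 6.89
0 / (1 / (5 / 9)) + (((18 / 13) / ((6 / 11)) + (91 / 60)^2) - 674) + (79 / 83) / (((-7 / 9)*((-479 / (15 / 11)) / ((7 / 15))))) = -13695625740469 / 20466903600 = -669.16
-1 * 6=-6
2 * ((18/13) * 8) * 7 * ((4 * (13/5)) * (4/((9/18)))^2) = 516096/5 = 103219.20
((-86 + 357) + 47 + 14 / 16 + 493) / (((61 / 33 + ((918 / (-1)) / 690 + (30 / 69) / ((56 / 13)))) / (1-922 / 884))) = -3278253825 / 58143332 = -56.38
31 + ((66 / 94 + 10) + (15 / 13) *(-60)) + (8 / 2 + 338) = 192142 / 611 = 314.47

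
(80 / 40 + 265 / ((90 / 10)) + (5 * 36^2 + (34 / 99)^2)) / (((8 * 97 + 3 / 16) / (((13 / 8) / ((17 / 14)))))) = 23230415572 / 2069216523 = 11.23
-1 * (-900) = 900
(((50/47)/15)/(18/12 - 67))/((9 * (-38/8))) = 80/3158541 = 0.00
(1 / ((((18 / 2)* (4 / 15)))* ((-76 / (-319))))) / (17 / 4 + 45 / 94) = 74965 / 202692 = 0.37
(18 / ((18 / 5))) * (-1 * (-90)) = 450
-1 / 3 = -0.33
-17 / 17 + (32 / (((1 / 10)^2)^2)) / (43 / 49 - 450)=-15702007 / 22007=-713.50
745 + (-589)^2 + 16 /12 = 1043002 /3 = 347667.33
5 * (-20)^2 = 2000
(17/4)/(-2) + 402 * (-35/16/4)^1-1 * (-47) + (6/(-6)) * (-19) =-4991/32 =-155.97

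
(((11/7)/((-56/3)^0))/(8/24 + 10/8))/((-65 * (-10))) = 66/43225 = 0.00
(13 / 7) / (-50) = -13 / 350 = -0.04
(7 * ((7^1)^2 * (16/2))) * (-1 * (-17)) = 46648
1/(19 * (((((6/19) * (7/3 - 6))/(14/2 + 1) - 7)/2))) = -8/543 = -0.01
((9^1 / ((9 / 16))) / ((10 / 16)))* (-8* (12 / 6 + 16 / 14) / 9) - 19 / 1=-90.52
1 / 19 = 0.05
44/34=22/17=1.29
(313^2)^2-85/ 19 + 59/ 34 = 6200259523037/ 646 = 9597924958.26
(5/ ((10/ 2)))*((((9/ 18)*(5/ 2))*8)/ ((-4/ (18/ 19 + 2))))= -140/ 19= -7.37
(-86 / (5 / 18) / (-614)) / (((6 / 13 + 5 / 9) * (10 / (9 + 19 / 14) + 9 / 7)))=2626182 / 11925415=0.22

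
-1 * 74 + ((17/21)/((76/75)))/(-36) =-1417673/19152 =-74.02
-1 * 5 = -5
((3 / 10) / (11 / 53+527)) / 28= 53 / 2607920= 0.00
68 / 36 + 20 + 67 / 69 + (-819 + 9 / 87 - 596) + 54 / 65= -542841578 / 390195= -1391.21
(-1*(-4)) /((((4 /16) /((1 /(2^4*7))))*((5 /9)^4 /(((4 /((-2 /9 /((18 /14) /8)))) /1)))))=-531441 /122500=-4.34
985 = 985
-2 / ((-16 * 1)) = 1 / 8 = 0.12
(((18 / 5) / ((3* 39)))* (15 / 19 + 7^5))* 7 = 4470872 / 1235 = 3620.14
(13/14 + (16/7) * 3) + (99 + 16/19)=28629/266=107.63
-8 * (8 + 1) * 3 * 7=-1512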